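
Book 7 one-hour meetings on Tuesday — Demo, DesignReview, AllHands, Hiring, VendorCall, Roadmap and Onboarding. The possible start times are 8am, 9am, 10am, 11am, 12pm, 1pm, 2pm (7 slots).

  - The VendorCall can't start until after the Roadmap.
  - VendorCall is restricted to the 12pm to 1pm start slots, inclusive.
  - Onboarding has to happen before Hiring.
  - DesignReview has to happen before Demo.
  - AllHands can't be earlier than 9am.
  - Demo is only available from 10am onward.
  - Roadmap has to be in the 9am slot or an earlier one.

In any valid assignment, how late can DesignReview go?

Downstream work caps DesignReview at 1pm.
DesignReview at 1pm is achievable: Onboarding -> 8am; AllHands -> 9am; Demo -> 2pm; Roadmap -> 8am; DesignReview -> 1pm; VendorCall -> 12pm; Hiring -> 9am.

1pm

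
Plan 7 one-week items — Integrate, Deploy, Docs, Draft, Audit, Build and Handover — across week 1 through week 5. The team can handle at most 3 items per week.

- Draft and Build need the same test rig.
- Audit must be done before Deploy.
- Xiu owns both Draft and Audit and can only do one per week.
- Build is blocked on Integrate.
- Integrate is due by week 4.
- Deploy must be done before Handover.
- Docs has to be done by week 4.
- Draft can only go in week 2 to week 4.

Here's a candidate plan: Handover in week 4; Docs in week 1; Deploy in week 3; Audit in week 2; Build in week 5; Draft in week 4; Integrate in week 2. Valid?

Docs has to be done by week 4 — holds.
Draft can only go in week 2 to week 4 — holds.
Integrate is due by week 4 — holds.
Deploy must be done before Handover — holds.
Xiu owns both Draft and Audit and can only do one per week — holds.
Audit must be done before Deploy — holds.
Draft and Build need the same test rig — holds.
The team can handle at most 3 items per week — holds.
Build is blocked on Integrate — holds.

Yes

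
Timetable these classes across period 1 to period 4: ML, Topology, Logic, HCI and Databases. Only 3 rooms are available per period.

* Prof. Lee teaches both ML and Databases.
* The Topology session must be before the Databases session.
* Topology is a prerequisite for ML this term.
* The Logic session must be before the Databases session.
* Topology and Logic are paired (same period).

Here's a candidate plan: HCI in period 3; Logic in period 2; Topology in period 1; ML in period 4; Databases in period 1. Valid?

No. The Logic session must be before the Databases session is not satisfied.

Topology and Logic are paired (same period) — violated.
The Topology session must be before the Databases session — violated.
The Logic session must be before the Databases session — violated.
Only 3 rooms are available per period — holds.
Topology is a prerequisite for ML this term — holds.
Prof. Lee teaches both ML and Databases — holds.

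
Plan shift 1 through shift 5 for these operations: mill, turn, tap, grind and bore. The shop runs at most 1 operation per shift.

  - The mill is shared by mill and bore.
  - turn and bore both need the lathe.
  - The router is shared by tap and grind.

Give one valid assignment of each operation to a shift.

bore -> shift 5; turn -> shift 2; mill -> shift 1; tap -> shift 3; grind -> shift 4

Checking: tap(shift 3) != grind(shift 4); mill(shift 1) != bore(shift 5); turn(shift 2) != bore(shift 5); max 1 per shift (cap 1).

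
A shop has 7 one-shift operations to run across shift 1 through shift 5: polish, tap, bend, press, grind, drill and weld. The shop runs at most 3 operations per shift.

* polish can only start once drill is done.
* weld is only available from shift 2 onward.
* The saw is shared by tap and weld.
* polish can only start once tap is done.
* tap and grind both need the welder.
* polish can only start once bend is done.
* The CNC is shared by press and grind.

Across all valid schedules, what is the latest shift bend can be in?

shift 4

Downstream work caps bend at shift 4.
bend at shift 4 is achievable: polish=shift 5, drill=shift 1, weld=shift 2, tap=shift 1, press=shift 1, bend=shift 4, grind=shift 2.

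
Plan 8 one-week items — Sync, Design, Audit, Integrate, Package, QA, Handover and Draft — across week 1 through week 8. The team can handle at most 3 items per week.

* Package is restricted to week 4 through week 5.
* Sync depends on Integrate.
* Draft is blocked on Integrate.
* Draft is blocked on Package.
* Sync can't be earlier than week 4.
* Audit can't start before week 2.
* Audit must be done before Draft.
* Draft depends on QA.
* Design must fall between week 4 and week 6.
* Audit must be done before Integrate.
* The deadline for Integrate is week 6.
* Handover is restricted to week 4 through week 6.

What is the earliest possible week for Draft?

Precedence pushes Draft to at least week 5.
Draft at week 5 is achievable: Audit in week 2; Handover in week 4; Draft in week 5; Package in week 4; Sync in week 5; QA in week 1; Design in week 4; Integrate in week 3.

week 5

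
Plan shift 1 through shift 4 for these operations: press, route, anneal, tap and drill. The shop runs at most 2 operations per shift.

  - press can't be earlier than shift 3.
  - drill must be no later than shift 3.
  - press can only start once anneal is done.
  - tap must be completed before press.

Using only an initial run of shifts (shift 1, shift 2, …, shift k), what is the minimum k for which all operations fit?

3 shifts

The precedence chain requires at least 2 distinct shifts.
With at most 2 per shift and 5 operations, at least 3 shifts are needed.
press can't be placed before shift 3, so the schedule must run through at least shift 3.
3 works (last occupied shift: shift 3): for example anneal in shift 1, press in shift 3, tap in shift 1, route in shift 2, drill in shift 2.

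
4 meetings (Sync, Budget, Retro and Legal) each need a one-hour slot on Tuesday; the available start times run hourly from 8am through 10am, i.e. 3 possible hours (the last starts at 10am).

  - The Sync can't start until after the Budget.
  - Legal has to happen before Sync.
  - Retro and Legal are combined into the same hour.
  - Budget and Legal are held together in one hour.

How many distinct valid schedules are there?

Enumerating: Budget -> 8am; Sync -> 9am; Legal -> 8am; Retro -> 8am | Budget in 8am; Retro in 8am; Sync in 10am; Legal in 8am | Legal -> 9am, Budget -> 9am, Sync -> 10am, Retro -> 9am.

3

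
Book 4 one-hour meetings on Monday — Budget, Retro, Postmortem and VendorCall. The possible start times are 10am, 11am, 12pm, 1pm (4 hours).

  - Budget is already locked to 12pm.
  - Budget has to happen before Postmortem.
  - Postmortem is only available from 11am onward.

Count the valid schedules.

Splitting on Retro: it can be 10am (4), 11am (4), 12pm (4), 1pm (4). Listing each branch's schedules as (Budget, Postmortem, VendorCall):
Retro=10am: (12pm,1pm,10am) (12pm,1pm,11am) (12pm,1pm,12pm) (12pm,1pm,1pm) — 4.
Retro=11am: (12pm,1pm,10am) (12pm,1pm,11am) (12pm,1pm,12pm) (12pm,1pm,1pm) — 4.
Retro=12pm: (12pm,1pm,10am) (12pm,1pm,11am) (12pm,1pm,12pm) (12pm,1pm,1pm) — 4.
Retro=1pm: (12pm,1pm,10am) (12pm,1pm,11am) (12pm,1pm,12pm) (12pm,1pm,1pm) — 4.
Summing: 4 + 4 + 4 + 4 = 16.

16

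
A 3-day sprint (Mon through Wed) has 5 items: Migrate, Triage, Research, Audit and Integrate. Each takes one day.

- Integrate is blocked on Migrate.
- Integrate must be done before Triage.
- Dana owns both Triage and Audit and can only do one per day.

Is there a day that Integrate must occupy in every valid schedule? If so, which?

Tue

Precedence pushes Integrate to at least Tue; downstream work caps Integrate at Tue.
So Integrate is pinned to Tue.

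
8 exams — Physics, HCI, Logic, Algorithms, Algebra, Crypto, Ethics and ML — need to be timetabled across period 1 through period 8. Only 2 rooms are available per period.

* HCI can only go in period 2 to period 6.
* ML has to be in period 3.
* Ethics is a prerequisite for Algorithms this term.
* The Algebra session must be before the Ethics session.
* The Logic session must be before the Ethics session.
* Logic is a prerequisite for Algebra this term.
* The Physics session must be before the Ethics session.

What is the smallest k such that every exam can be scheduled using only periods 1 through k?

The precedence chain requires at least 4 distinct periods.
With at most 2 per period and 8 exams, at least 4 periods are needed.
4 works (last occupied period: period 4): for example ML in period 3, Physics in period 1, Algorithms in period 4, Algebra in period 2, Ethics in period 3, HCI in period 2, Logic in period 1, Crypto in period 4.

4 periods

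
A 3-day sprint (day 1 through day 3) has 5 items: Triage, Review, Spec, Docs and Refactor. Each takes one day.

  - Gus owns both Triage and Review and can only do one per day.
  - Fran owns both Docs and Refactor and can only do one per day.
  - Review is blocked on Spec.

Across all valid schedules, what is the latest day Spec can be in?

Downstream work caps Spec at day 2.
Spec at day 2 is achievable: Docs=day 1; Spec=day 2; Refactor=day 2; Review=day 3; Triage=day 1.

day 2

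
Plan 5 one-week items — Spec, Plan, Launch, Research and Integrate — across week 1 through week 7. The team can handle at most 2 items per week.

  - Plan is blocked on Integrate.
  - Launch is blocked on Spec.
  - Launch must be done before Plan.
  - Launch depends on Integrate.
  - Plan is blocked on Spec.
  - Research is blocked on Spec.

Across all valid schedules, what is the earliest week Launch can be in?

week 2

Precedence pushes Launch to at least week 2; downstream work caps Launch at week 6.
Launch at week 2 is achievable: Launch=week 2, Spec=week 1, Integrate=week 1, Plan=week 3, Research=week 2.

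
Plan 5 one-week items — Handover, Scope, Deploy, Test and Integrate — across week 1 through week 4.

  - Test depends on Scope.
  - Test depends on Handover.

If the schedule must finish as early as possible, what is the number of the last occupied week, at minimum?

The precedence chain requires at least 2 distinct weeks.
2 works (last occupied week: week 2): for example Deploy=week 1; Scope=week 1; Handover=week 1; Test=week 2; Integrate=week 1.

2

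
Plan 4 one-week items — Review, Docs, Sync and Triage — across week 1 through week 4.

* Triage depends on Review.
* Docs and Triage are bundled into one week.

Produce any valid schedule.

Triage in week 2; Docs in week 2; Review in week 1; Sync in week 1

Checking: Review(week 1) before Triage(week 2); Docs = Triage = week 2.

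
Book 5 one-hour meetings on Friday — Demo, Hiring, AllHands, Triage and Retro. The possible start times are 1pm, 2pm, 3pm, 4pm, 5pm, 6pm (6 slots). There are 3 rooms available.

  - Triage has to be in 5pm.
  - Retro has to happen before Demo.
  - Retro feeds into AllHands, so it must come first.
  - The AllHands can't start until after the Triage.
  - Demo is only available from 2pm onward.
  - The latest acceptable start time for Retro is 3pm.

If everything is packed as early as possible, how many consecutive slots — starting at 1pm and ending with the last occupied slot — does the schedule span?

The precedence chain requires at least 2 distinct slots.
With at most 3 per slot and 5 meetings, at least 2 slots are needed.
Propagating the time windows through the other constraints, AllHands can't land before 6pm — that is slot 6 counting from 1pm — so the schedule must run through at least 6 slots.
6 works (last occupied slot: 6pm): for example Triage=5pm, Hiring=1pm, Demo=2pm, AllHands=6pm, Retro=1pm.

6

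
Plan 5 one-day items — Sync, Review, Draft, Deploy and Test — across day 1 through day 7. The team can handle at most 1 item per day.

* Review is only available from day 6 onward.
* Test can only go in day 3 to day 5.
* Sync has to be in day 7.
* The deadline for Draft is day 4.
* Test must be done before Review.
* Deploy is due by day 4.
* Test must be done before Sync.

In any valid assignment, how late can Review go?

day 6

Review is available from day 6.
Review at day 6 is achievable: Test in day 3; Draft in day 1; Sync in day 7; Review in day 6; Deploy in day 2.
Nothing later works — the capacity limit rule out every day after day 6.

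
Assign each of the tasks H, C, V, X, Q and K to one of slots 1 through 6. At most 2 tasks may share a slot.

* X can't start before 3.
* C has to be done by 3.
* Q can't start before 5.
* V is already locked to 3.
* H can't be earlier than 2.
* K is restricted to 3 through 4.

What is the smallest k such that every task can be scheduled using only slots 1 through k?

With at most 2 per slot and 6 tasks, at least 3 slots are needed.
Q can't be placed before 5, so the schedule must run through at least slot 5.
5 works (last occupied slot: 5): for example X=4, H=2, Q=5, V=3, C=1, K=3.

5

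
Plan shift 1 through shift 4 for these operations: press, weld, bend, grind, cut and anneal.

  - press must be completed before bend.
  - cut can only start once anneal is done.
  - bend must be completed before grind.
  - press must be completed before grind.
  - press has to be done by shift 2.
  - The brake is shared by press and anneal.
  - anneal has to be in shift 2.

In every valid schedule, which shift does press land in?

press's window is shift 1–shift 2.
anneal is fixed at shift 2, and press can't share a shift with anneal.
So press must be shift 1.

shift 1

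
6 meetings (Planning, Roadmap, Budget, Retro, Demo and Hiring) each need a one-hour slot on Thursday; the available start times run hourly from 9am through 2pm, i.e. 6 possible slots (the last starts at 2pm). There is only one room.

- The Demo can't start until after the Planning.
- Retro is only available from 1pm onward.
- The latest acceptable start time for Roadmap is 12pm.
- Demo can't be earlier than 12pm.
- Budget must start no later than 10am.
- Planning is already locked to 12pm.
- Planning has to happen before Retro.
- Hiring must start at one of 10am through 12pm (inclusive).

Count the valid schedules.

6

Splitting on Roadmap: it can be 9am (2), 10am (2), 11am (2). Listing each branch's schedules as (Planning, Budget, Retro, Demo, Hiring):
Roadmap=9am: (12pm,10am,1pm,2pm,11am) (12pm,10am,2pm,1pm,11am) — 2.
Roadmap=10am: (12pm,9am,1pm,2pm,11am) (12pm,9am,2pm,1pm,11am) — 2.
Roadmap=11am: (12pm,9am,1pm,2pm,10am) (12pm,9am,2pm,1pm,10am) — 2.
Summing: 2 + 2 + 2 = 6.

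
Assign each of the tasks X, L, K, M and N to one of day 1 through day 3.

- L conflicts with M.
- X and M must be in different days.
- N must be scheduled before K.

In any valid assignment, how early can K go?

day 2

Precedence pushes K to at least day 2.
K at day 2 is achievable: K=day 2; L=day 1; X=day 1; M=day 2; N=day 1.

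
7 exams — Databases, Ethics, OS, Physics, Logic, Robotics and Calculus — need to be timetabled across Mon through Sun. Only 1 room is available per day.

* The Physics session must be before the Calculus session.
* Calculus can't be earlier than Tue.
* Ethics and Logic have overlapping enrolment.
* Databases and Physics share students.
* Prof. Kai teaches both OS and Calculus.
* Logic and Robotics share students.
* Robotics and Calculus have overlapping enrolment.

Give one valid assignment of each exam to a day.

OS -> Fri; Logic -> Sat; Databases -> Wed; Ethics -> Thu; Physics -> Mon; Calculus -> Tue; Robotics -> Sun

Checking: Physics(Mon) before Calculus(Tue); Logic(Sat) != Robotics(Sun); Robotics(Sun) != Calculus(Tue); OS(Fri) != Calculus(Tue); Ethics(Thu) != Logic(Sat); Databases(Wed) != Physics(Mon); Calculus=Tue in [Tue,Sun]; max 1 per day (cap 1).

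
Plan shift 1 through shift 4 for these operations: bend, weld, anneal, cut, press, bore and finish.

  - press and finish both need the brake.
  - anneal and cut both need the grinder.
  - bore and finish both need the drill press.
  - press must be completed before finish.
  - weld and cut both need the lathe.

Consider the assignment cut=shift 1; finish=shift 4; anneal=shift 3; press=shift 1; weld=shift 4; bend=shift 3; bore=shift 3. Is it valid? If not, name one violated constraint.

Yes, all constraints hold

bore and finish both need the drill press — holds.
anneal and cut both need the grinder — holds.
weld and cut both need the lathe — holds.
press and finish both need the brake — holds.
press must be completed before finish — holds.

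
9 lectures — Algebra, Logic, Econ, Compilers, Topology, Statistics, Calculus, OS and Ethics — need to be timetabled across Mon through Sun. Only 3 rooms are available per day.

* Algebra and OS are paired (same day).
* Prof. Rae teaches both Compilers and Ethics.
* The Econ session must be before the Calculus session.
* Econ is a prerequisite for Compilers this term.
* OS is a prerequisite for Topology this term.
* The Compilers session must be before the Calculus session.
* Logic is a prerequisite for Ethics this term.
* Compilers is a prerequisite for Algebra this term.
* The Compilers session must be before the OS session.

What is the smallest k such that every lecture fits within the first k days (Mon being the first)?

4 days

The precedence chain requires at least 4 distinct days.
With at most 3 per day and 9 lectures, at least 3 days are needed.
4 works (last occupied day: Thu): for example OS in Wed; Calculus in Wed; Econ in Mon; Topology in Thu; Compilers in Tue; Logic in Mon; Algebra in Wed; Ethics in Thu; Statistics in Mon.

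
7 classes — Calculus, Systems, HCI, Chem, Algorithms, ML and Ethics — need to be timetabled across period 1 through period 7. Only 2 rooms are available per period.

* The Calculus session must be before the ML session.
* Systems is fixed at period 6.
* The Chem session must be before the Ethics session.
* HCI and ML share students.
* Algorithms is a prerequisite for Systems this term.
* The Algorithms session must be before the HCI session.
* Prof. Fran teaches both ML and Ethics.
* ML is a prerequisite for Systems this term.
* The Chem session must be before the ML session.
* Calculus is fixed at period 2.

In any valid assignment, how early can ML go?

Precedence pushes ML to at least period 3; downstream work caps ML at period 5.
ML at period 3 is achievable: HCI in period 2, Systems in period 6, ML in period 3, Ethics in period 4, Calculus in period 2, Algorithms in period 1, Chem in period 1.

period 3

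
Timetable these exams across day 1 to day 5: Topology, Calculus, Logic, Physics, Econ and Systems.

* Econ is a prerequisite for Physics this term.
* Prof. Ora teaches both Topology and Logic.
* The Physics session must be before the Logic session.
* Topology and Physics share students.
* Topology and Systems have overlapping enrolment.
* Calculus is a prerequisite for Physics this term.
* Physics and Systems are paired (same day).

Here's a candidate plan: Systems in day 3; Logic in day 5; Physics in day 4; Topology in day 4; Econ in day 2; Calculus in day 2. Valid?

Invalid. Topology and Physics share students.

The Physics session must be before the Logic session — holds.
Physics and Systems are paired (same day) — violated.
Prof. Ora teaches both Topology and Logic — holds.
Calculus is a prerequisite for Physics this term — holds.
Econ is a prerequisite for Physics this term — holds.
Topology and Physics share students — violated.
Topology and Systems have overlapping enrolment — holds.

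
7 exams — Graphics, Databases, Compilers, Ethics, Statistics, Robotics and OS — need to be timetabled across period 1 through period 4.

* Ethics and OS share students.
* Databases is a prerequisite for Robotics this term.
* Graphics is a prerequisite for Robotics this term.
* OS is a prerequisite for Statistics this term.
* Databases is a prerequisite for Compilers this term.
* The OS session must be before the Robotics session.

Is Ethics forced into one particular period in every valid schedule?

No

Ethics can be period 1 (e.g. Ethics=period 1, Databases=period 1, Robotics=period 3, Statistics=period 3, OS=period 2, Compilers=period 2, Graphics=period 1) or period 2 (e.g. Ethics in period 2; Compilers in period 2; OS in period 1; Graphics in period 1; Statistics in period 2; Robotics in period 2; Databases in period 1).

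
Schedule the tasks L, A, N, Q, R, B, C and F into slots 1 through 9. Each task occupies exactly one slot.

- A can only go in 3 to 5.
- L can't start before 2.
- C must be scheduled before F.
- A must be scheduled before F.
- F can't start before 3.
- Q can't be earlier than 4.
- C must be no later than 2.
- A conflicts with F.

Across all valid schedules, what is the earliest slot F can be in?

F is available from 3; precedence pushes F to at least 4.
F at 4 is achievable: Q=4; B=1; R=1; A=3; L=2; C=1; N=1; F=4.

4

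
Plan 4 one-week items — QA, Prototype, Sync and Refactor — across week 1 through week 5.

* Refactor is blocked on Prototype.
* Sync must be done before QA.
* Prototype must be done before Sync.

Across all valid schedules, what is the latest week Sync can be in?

week 4

Precedence pushes Sync to at least week 2; downstream work caps Sync at week 4.
Sync at week 4 is achievable: Refactor -> week 2, Sync -> week 4, QA -> week 5, Prototype -> week 1.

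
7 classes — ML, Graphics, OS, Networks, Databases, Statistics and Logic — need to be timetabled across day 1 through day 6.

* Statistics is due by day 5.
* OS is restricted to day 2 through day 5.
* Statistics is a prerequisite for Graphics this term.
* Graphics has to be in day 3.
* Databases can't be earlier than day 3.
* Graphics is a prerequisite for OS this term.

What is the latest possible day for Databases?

day 6

Databases is available from day 3.
Databases at day 6 is achievable: Databases in day 6; OS in day 4; Graphics in day 3; ML in day 1; Networks in day 1; Statistics in day 1; Logic in day 1.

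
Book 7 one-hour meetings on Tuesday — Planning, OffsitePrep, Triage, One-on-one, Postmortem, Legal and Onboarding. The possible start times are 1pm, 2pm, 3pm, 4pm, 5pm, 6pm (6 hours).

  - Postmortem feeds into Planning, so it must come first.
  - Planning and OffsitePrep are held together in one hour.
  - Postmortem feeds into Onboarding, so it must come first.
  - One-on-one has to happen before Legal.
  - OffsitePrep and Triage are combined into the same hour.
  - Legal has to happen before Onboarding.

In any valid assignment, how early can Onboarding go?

3pm

Precedence pushes Onboarding to at least 3pm.
Onboarding at 3pm is achievable: Legal in 2pm; Postmortem in 1pm; OffsitePrep in 2pm; Onboarding in 3pm; One-on-one in 1pm; Triage in 2pm; Planning in 2pm.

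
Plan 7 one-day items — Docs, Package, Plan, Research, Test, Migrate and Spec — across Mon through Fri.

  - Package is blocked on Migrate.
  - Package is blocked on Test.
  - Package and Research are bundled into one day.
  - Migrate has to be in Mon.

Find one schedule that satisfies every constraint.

Plan=Mon, Docs=Mon, Migrate=Mon, Research=Tue, Spec=Mon, Test=Mon, Package=Tue

Checking: Test(Mon) before Package(Tue); Migrate(Mon) before Package(Tue); Package = Research = Tue; Migrate=Mon in [Mon,Mon].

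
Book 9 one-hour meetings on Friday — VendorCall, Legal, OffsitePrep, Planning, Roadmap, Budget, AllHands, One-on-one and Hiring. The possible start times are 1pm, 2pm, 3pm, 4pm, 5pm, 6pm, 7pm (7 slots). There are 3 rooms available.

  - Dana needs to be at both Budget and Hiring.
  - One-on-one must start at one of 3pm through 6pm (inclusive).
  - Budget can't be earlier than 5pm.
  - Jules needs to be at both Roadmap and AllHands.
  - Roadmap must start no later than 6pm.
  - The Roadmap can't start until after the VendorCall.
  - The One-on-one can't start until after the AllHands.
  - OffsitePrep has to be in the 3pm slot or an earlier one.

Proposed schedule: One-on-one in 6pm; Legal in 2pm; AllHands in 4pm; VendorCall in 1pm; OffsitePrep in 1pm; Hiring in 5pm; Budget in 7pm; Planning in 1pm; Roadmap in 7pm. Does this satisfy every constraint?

Dana needs to be at both Budget and Hiring — holds.
The Roadmap can't start until after the VendorCall — holds.
There are 3 rooms available — holds.
Roadmap must start no later than 6pm — violated.
The One-on-one can't start until after the AllHands — holds.
One-on-one must start at one of 3pm through 6pm (inclusive) — holds.
OffsitePrep has to be in the 3pm slot or an earlier one — holds.
Jules needs to be at both Roadmap and AllHands — holds.
Budget can't be earlier than 5pm — holds.

No. Roadmap must start no later than 6pm is not satisfied.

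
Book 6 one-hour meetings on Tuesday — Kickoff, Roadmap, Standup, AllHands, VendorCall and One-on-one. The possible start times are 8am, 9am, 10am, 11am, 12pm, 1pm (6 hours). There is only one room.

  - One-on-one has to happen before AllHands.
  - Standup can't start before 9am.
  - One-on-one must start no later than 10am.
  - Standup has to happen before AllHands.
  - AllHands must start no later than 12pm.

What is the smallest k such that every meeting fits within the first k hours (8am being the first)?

The precedence chain requires at least 2 distinct hours.
With at most 1 per hour and 6 meetings, at least 6 hours are needed.
Propagating the time windows through the other constraints, AllHands can't land before 10am — that is hour 3 counting from 8am — so the schedule must run through at least 3 hours.
6 works (last occupied hour: 1pm): for example Kickoff in 11am, AllHands in 10am, VendorCall in 1pm, Roadmap in 12pm, One-on-one in 8am, Standup in 9am.

6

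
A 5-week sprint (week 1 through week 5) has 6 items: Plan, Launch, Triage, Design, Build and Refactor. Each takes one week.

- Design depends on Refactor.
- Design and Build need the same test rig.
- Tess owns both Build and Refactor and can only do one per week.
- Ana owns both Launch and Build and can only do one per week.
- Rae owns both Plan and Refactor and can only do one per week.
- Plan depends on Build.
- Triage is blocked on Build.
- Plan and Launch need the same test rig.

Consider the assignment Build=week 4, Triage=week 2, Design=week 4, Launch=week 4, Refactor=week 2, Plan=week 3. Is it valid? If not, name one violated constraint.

Invalid. Design and Build need the same test rig.

Design and Build need the same test rig — violated.
Plan depends on Build — violated.
Triage is blocked on Build — violated.
Tess owns both Build and Refactor and can only do one per week — holds.
Design depends on Refactor — holds.
Rae owns both Plan and Refactor and can only do one per week — holds.
Plan and Launch need the same test rig — holds.
Ana owns both Launch and Build and can only do one per week — violated.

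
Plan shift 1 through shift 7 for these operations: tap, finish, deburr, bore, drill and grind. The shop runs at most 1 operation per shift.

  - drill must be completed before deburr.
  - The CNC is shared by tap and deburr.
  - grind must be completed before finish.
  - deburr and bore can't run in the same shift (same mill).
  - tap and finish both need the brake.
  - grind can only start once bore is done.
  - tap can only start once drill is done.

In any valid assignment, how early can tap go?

Precedence pushes tap to at least shift 2.
tap at shift 2 is achievable: deburr=shift 6; bore=shift 3; tap=shift 2; grind=shift 4; drill=shift 1; finish=shift 5.

shift 2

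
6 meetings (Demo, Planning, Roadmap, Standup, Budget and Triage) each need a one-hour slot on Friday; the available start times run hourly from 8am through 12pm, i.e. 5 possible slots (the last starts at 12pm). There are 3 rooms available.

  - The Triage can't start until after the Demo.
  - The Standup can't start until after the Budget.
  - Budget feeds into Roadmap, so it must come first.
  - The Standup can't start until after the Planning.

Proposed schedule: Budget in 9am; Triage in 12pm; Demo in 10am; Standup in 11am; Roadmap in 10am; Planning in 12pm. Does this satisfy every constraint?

No. The Standup can't start until after the Planning is not satisfied.

There are 3 rooms available — holds.
The Triage can't start until after the Demo — holds.
The Standup can't start until after the Budget — holds.
Budget feeds into Roadmap, so it must come first — holds.
The Standup can't start until after the Planning — violated.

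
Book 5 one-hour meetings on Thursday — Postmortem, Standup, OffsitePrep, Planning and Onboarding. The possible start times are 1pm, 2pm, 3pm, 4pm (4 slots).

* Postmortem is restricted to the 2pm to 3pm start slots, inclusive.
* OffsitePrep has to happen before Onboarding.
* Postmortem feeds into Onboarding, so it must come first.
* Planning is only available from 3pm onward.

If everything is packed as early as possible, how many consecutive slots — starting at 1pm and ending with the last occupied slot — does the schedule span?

3

The precedence chain requires at least 2 distinct slots.
Planning can't be placed before 3pm — that is slot 3 counting from 1pm — so the schedule must run through at least 3 slots.
3 works (last occupied slot: 3pm): for example OffsitePrep=1pm, Standup=1pm, Onboarding=3pm, Postmortem=2pm, Planning=3pm.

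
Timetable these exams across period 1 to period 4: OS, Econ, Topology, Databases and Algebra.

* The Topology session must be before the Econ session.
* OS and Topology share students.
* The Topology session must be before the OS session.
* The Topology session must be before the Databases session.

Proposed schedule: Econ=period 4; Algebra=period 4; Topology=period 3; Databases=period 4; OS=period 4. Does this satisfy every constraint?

The Topology session must be before the Econ session — holds.
OS and Topology share students — holds.
The Topology session must be before the Databases session — holds.
The Topology session must be before the OS session — holds.

Yes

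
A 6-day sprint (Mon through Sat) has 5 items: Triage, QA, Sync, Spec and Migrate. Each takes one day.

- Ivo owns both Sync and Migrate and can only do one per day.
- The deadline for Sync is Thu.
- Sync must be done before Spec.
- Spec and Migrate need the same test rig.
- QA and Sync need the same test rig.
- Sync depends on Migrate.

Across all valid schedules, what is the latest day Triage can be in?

Sat

Triage at Sat is achievable: QA in Mon, Migrate in Mon, Spec in Wed, Triage in Sat, Sync in Tue.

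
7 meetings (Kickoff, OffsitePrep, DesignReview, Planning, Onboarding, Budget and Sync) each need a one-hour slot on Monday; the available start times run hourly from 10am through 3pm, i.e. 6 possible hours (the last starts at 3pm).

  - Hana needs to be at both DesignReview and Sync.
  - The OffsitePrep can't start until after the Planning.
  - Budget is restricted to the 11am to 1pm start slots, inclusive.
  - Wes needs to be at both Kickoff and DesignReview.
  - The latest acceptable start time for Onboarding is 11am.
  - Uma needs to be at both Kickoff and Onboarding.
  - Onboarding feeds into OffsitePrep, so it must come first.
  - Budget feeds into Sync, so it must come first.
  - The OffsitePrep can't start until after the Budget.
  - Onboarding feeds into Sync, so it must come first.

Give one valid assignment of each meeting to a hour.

Kickoff -> 11am; Budget -> 11am; Sync -> 12pm; DesignReview -> 10am; Onboarding -> 10am; OffsitePrep -> 12pm; Planning -> 10am

Checking: Onboarding(10am) before OffsitePrep(12pm); Budget(11am) before OffsitePrep(12pm); Onboarding(10am) before Sync(12pm); Planning(10am) before OffsitePrep(12pm); Budget(11am) before Sync(12pm); DesignReview(10am) != Sync(12pm); Kickoff(11am) != DesignReview(10am); Kickoff(11am) != Onboarding(10am); Budget=11am in [11am,1pm]; Onboarding=10am in [10am,11am].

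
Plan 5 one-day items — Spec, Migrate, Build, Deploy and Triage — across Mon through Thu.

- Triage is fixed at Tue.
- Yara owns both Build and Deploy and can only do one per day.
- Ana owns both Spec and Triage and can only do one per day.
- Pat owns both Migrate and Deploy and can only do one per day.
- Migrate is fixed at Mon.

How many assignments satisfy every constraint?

Splitting on Spec: it can be Mon (9), Wed (9), Thu (9). Listing each branch's schedules as (Migrate, Build, Deploy, Triage):
Spec=Mon: (Mon,Mon,Tue,Tue) (Mon,Mon,Wed,Tue) (Mon,Mon,Thu,Tue) (Mon,Tue,Wed,Tue) (Mon,Tue,Thu,Tue) (Mon,Wed,Tue,Tue) (Mon,Wed,Thu,Tue) (Mon,Thu,Tue,Tue) (Mon,Thu,Wed,Tue) — 9.
Spec=Wed: (Mon,Mon,Tue,Tue) (Mon,Mon,Wed,Tue) (Mon,Mon,Thu,Tue) (Mon,Tue,Wed,Tue) (Mon,Tue,Thu,Tue) (Mon,Wed,Tue,Tue) (Mon,Wed,Thu,Tue) (Mon,Thu,Tue,Tue) (Mon,Thu,Wed,Tue) — 9.
Spec=Thu: (Mon,Mon,Tue,Tue) (Mon,Mon,Wed,Tue) (Mon,Mon,Thu,Tue) (Mon,Tue,Wed,Tue) (Mon,Tue,Thu,Tue) (Mon,Wed,Tue,Tue) (Mon,Wed,Thu,Tue) (Mon,Thu,Tue,Tue) (Mon,Thu,Wed,Tue) — 9.
Summing: 9 + 9 + 9 = 27.

27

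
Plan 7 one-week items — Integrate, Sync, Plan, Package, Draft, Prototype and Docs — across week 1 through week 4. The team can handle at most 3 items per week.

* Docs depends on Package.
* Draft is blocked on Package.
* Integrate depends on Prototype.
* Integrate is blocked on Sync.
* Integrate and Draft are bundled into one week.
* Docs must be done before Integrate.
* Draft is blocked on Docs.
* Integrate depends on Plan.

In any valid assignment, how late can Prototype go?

Downstream work caps Prototype at week 3.
Prototype at week 3 is achievable: Sync in week 1; Plan in week 1; Docs in week 2; Prototype in week 3; Draft in week 4; Integrate in week 4; Package in week 1.

week 3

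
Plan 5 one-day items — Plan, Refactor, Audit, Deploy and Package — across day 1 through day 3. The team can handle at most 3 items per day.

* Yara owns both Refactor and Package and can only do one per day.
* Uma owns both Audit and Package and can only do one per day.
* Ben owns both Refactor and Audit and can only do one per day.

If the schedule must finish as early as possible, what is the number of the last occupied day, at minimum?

3

With at most 3 per day and 5 tasks, at least 2 days are needed.
Could 2 days be enough, i.e. nothing placed later than day 2? No: Refactor, Audit and Package must all be in different days (Refactor/Audit can't share; Refactor/Package can't share; Audit/Package can't share), but only 2 days are available: 3 tasks can't fit in 2 distinct days.
So 2 days is not enough.
3 works (last occupied day: day 3): for example Refactor -> day 1; Package -> day 3; Deploy -> day 1; Audit -> day 2; Plan -> day 1.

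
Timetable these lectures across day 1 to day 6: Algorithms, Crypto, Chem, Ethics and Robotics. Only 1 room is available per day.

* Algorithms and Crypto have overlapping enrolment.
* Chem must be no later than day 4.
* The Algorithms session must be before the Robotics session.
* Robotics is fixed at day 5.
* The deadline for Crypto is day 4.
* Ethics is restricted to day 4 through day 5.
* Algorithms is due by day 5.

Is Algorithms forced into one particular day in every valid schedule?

No

Algorithms can be day 1 (e.g. Robotics=day 5, Algorithms=day 1, Chem=day 3, Ethics=day 4, Crypto=day 2) or day 2 (e.g. Robotics=day 5; Algorithms=day 2; Crypto=day 1; Ethics=day 4; Chem=day 3).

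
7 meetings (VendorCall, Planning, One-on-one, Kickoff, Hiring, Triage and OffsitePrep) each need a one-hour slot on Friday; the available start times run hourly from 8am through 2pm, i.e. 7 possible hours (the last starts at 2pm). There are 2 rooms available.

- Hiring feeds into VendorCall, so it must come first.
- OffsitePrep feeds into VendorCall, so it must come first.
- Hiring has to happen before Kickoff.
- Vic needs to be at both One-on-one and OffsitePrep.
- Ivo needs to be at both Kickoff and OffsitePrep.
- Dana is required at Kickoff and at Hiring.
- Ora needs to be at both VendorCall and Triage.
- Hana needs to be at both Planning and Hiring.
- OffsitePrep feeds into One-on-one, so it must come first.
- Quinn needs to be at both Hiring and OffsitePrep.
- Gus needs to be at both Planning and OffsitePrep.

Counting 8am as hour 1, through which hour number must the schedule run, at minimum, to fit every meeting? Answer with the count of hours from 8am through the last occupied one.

4

The precedence chain requires at least 2 distinct hours.
With at most 2 per hour and 7 meetings, at least 4 hours are needed.
4 works (last occupied hour: 11am): for example Kickoff=11am, One-on-one=10am, VendorCall=10am, Planning=11am, Triage=8am, OffsitePrep=9am, Hiring=8am.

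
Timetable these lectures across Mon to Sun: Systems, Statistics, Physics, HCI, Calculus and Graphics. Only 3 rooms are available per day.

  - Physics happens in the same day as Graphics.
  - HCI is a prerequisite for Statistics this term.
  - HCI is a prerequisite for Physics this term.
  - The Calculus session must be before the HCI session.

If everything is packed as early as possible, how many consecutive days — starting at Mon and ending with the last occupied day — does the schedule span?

The precedence chain requires at least 3 distinct days.
With at most 3 per day and 6 lectures, at least 2 days are needed.
3 works (last occupied day: Wed): for example Physics -> Wed; Calculus -> Mon; HCI -> Tue; Graphics -> Wed; Systems -> Mon; Statistics -> Wed.

3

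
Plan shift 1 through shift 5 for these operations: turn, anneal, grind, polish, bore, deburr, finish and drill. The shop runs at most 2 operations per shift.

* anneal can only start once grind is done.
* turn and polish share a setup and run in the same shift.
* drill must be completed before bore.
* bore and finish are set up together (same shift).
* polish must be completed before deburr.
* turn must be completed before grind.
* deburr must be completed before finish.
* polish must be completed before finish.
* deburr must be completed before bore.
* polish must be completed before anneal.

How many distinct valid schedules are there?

35

Splitting on turn: it can be shift 1 (30), shift 2 (5). Listing each branch's schedules as (anneal, grind, polish, bore, deburr, finish, drill) by shift number:
turn=shift 1: (3,2,1,4,2,4,3) (3,2,1,4,3,4,2) (3,2,1,5,2,5,3) (3,2,1,5,2,5,4) (3,2,1,5,3,5,2) (3,2,1,5,3,5,4) (3,2,1,5,4,5,2) (3,2,1,5,4,5,3) (3,2,1,5,4,5,4) (4,2,1,5,2,5,3) (4,2,1,5,2,5,4) (4,2,1,5,3,5,2) (4,2,1,5,3,5,3) (4,2,1,5,3,5,4) (4,2,1,5,4,5,2) (4,2,1,5,4,5,3) (4,3,1,5,2,5,2) (4,3,1,5,2,5,3) (4,3,1,5,2,5,4) (4,3,1,5,3,5,2) (4,3,1,5,3,5,4) (4,3,1,5,4,5,2) (4,3,1,5,4,5,3) (5,2,1,4,2,4,3) (5,2,1,4,3,4,2) (5,2,1,4,3,4,3) (5,3,1,4,2,4,2) (5,3,1,4,2,4,3) (5,3,1,4,3,4,2) (5,4,1,3,2,3,2) — 30.
turn=shift 2: (4,3,2,5,3,5,1) (4,3,2,5,3,5,4) (4,3,2,5,4,5,1) (4,3,2,5,4,5,3) (5,3,2,4,3,4,1) — 5.
Summing: 30 + 5 = 35.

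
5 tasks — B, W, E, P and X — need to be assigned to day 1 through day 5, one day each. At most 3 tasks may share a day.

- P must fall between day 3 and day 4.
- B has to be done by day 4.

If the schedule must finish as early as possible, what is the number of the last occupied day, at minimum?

With at most 3 per day and 5 tasks, at least 2 days are needed.
P can't be placed before day 3, so the schedule must run through at least day 3.
3 works (last occupied day: day 3): for example P in day 3; B in day 1; E in day 1; X in day 2; W in day 1.

3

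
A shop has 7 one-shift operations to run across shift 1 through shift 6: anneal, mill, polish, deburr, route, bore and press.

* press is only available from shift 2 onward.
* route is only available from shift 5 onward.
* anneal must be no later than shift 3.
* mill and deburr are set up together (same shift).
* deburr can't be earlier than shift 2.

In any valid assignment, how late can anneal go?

Anneal's own window allows nothing later than shift 3.
anneal at shift 3 is achievable: bore in shift 1, polish in shift 1, anneal in shift 3, mill in shift 2, press in shift 2, route in shift 5, deburr in shift 2.

shift 3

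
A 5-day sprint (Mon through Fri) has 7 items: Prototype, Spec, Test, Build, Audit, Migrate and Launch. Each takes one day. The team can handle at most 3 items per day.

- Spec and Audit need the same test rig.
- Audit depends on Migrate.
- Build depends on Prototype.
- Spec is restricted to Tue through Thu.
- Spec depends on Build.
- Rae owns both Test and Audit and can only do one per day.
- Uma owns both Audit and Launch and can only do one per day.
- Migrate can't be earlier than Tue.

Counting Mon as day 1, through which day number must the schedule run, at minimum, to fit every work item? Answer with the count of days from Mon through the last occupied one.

4 days

The precedence chain requires at least 3 distinct days.
With at most 3 per day and 7 work items, at least 3 days are needed.
Could 3 days be enough, i.e. nothing placed later than Wed? No: Spec's window within 3 days is {Tue, Wed}; Migrate's window within 3 days is {Tue, Wed}; Audit must come after Migrate (at Tue or later) → {Wed}; Build must come after Prototype (at Mon or later) → {Tue, Wed}; Spec must come after Build (at Tue or later) → {Wed}; Audit can't share with Spec (Wed) → nothing is left.
So 3 days is not enough.
4 works (last occupied day: Thu): for example Audit in Thu, Spec in Wed, Build in Tue, Prototype in Mon, Migrate in Tue, Test in Mon, Launch in Mon.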